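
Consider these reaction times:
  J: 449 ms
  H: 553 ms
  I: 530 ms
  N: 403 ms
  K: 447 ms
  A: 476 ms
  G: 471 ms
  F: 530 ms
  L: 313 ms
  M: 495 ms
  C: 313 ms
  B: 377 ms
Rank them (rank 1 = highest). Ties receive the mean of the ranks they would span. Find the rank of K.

8

Sorted (descending): 553, 530, 530, 495, 476, 471, 449, 447, 403, 377, 313, 313
The 2 values of 530 occupy positions 2–3 → average rank (2+3)/2 = 2.5.
The 2 values of 313 occupy positions 11–12 → average rank (11+12)/2 = 11.5.
K has value 447 ms → rank 8.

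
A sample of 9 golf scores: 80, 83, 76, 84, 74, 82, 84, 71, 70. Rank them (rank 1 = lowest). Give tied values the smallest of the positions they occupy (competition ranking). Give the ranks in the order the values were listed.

5, 7, 4, 8, 3, 6, 8, 2, 1

Sorted (ascending): 70, 71, 74, 76, 80, 82, 83, 84, 84
The 2 values of 84 occupy positions 8–9 → each gets rank 8.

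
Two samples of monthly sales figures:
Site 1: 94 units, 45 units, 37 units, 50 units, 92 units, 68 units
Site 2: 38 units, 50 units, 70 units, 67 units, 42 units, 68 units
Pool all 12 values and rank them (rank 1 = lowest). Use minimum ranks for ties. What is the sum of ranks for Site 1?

Sorted (ascending): 37, 38, 42, 45, 50, 50, 67, 68, 68, 70, 92, 94
The 2 values of 50 occupy positions 5–6 → each gets rank 5.
The 2 values of 68 occupy positions 8–9 → each gets rank 8.
Site 1 values → pooled ranks: 94→12, 45→4, 37→1, 50→5, 92→11, 68→8
Rank sum = 12 + 4 + 1 + 5 + 11 + 8 = 41

41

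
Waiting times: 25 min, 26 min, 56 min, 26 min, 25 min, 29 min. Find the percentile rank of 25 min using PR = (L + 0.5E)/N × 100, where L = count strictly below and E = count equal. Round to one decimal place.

16.7

N = 6.
Strictly below 25: 0. Equal to 25: 2.
PR = (0 + 0.5·2)/6 × 100 = 16.7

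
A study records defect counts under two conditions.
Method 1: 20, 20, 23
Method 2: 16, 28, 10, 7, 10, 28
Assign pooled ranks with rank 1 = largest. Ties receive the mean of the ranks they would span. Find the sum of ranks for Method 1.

Sorted (descending): 28, 28, 23, 20, 20, 16, 10, 10, 7
The 2 values of 28 occupy positions 1–2 → average rank (1+2)/2 = 1.5.
The 2 values of 20 occupy positions 4–5 → average rank (4+5)/2 = 4.5.
The 2 values of 10 occupy positions 7–8 → average rank (7+8)/2 = 7.5.
Method 1 values → pooled ranks: 20→4.5, 20→4.5, 23→3
Rank sum = 4.5 + 4.5 + 3 = 12

12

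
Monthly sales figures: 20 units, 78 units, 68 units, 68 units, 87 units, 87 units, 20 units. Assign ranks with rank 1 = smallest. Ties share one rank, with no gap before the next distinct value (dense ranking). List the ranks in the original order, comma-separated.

1, 3, 2, 2, 4, 4, 1

Sorted (ascending): 20, 20, 68, 68, 78, 87, 87
The 2 values of 20 share dense rank 1.
The 2 values of 68 share dense rank 2.
The 2 values of 87 share dense rank 4.
Remaining distinct values take the next consecutive integers.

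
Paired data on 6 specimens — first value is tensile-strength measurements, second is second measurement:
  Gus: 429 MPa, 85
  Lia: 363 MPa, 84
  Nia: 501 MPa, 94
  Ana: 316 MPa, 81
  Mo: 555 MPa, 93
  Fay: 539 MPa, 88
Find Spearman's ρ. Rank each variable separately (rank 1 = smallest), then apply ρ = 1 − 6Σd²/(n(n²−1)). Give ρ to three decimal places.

0.829

Ranks of variable 1: 3, 2, 4, 1, 6, 5
Ranks of variable 2: 3, 2, 6, 1, 5, 4
d = r₁ − r₂: 0, 0, -2, 0, 1, 1
d²: 0, 0, 4, 0, 1, 1; Σd² = 6
ρ = 1 − 6·6/(6·35) = 1 − 36/210 = 0.829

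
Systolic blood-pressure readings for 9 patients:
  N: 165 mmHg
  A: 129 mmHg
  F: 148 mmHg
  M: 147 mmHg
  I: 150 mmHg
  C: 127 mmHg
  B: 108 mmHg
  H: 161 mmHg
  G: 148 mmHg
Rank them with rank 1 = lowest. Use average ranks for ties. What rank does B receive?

Sorted (ascending): 108, 127, 129, 147, 148, 148, 150, 161, 165
The 2 values of 148 occupy positions 5–6 → average rank (5+6)/2 = 5.5.
B has value 108 mmHg → rank 1.

1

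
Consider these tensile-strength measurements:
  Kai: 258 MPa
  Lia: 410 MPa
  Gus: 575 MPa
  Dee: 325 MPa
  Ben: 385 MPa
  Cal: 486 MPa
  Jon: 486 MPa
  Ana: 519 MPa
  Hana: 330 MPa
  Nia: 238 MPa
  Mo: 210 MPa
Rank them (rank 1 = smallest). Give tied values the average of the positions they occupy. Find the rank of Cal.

Sorted (ascending): 210, 238, 258, 325, 330, 385, 410, 486, 486, 519, 575
The 2 values of 486 occupy positions 8–9 → average rank (8+9)/2 = 8.5.
Cal has value 486 MPa → rank 8.5.

8.5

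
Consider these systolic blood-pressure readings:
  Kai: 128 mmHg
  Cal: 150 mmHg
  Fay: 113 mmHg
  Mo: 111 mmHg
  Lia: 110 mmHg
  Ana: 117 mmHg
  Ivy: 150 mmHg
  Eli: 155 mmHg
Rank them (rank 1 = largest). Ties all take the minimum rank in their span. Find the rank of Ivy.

Sorted (descending): 155, 150, 150, 128, 117, 113, 111, 110
The 2 values of 150 occupy positions 2–3 → each gets rank 2.
Ivy has value 150 mmHg → rank 2.

2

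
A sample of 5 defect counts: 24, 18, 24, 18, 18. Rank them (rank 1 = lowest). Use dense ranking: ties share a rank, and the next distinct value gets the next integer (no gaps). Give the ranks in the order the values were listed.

2, 1, 2, 1, 1

Sorted (ascending): 18, 18, 18, 24, 24
The 3 values of 18 share dense rank 1.
The 2 values of 24 share dense rank 2.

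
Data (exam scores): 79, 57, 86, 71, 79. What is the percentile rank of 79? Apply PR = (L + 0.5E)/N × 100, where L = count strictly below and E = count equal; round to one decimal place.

60.0

N = 5.
Strictly below 79: 2. Equal to 79: 2.
PR = (2 + 0.5·2)/5 × 100 = 60.0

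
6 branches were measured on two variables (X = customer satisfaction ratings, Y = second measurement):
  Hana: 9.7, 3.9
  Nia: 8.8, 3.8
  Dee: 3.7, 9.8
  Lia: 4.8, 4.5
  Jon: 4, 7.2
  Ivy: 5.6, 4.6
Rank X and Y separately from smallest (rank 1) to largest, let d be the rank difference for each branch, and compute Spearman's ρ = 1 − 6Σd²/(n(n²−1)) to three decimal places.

-0.886

Ranks of variable 1: 6, 5, 1, 3, 2, 4
Ranks of variable 2: 2, 1, 6, 3, 5, 4
d = r₁ − r₂: 4, 4, -5, 0, -3, 0
d²: 16, 16, 25, 0, 9, 0; Σd² = 66
ρ = 1 − 6·66/(6·35) = 1 − 396/210 = -0.886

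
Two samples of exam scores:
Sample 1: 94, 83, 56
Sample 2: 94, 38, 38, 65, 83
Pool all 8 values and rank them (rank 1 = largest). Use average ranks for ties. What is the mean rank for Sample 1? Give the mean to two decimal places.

3.67

Sorted (descending): 94, 94, 83, 83, 65, 56, 38, 38
The 2 values of 94 occupy positions 1–2 → average rank (1+2)/2 = 1.5.
The 2 values of 83 occupy positions 3–4 → average rank (3+4)/2 = 3.5.
The 2 values of 38 occupy positions 7–8 → average rank (7+8)/2 = 7.5.
Sample 1 values → pooled ranks: 94→1.5, 83→3.5, 56→6
Mean rank = (1.5 + 3.5 + 6) / 3 = 3.67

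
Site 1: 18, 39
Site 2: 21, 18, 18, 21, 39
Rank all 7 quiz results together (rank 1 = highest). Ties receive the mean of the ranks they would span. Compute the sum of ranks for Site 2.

Sorted (descending): 39, 39, 21, 21, 18, 18, 18
The 2 values of 39 occupy positions 1–2 → average rank (1+2)/2 = 1.5.
The 2 values of 21 occupy positions 3–4 → average rank (3+4)/2 = 3.5.
The 3 values of 18 occupy positions 5–7 → average rank 6.
Site 2 values → pooled ranks: 21→3.5, 18→6, 18→6, 21→3.5, 39→1.5
Rank sum = 3.5 + 6 + 6 + 3.5 + 1.5 = 20.5

20.5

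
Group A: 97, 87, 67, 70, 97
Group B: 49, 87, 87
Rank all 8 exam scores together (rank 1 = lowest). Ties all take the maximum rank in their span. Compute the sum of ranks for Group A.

Sorted (ascending): 49, 67, 70, 87, 87, 87, 97, 97
The 3 values of 87 occupy positions 4–6 → each gets rank 6.
The 2 values of 97 occupy positions 7–8 → each gets rank 8.
Group A values → pooled ranks: 97→8, 87→6, 67→2, 70→3, 97→8
Rank sum = 8 + 6 + 2 + 3 + 8 = 27

27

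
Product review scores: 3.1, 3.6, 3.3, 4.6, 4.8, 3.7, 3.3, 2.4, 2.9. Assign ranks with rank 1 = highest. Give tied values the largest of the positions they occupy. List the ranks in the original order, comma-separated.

Sorted (descending): 4.8, 4.6, 3.7, 3.6, 3.3, 3.3, 3.1, 2.9, 2.4
The 2 values of 3.3 occupy positions 5–6 → each gets rank 6.

7, 4, 6, 2, 1, 3, 6, 9, 8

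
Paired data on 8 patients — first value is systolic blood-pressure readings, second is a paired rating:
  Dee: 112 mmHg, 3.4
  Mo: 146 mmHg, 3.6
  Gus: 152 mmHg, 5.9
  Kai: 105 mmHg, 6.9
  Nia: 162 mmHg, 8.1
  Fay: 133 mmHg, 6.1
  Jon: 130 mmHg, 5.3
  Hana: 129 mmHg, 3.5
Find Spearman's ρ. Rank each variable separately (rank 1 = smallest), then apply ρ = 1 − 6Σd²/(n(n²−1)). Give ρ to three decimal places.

Ranks of variable 1: 2, 6, 7, 1, 8, 5, 4, 3
Ranks of variable 2: 1, 3, 5, 7, 8, 6, 4, 2
d = r₁ − r₂: 1, 3, 2, -6, 0, -1, 0, 1
d²: 1, 9, 4, 36, 0, 1, 0, 1; Σd² = 52
ρ = 1 − 6·52/(8·63) = 1 − 312/504 = 0.381

0.381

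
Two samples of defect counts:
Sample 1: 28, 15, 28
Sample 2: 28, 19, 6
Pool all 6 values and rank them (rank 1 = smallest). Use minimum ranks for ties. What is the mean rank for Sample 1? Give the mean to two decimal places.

Sorted (ascending): 6, 15, 19, 28, 28, 28
The 3 values of 28 occupy positions 4–6 → each gets rank 4.
Sample 1 values → pooled ranks: 28→4, 15→2, 28→4
Mean rank = (4 + 2 + 4) / 3 = 3.33

3.33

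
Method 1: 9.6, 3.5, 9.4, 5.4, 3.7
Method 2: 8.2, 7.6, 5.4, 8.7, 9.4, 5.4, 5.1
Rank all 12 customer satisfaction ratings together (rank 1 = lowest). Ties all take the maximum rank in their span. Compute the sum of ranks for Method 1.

32

Sorted (ascending): 3.5, 3.7, 5.1, 5.4, 5.4, 5.4, 7.6, 8.2, 8.7, 9.4, 9.4, 9.6
The 3 values of 5.4 occupy positions 4–6 → each gets rank 6.
The 2 values of 9.4 occupy positions 10–11 → each gets rank 11.
Method 1 values → pooled ranks: 9.6→12, 3.5→1, 9.4→11, 5.4→6, 3.7→2
Rank sum = 12 + 1 + 11 + 6 + 2 = 32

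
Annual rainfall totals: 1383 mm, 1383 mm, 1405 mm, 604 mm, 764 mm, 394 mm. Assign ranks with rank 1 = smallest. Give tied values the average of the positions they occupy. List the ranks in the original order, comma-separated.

Sorted (ascending): 394, 604, 764, 1383, 1383, 1405
The 2 values of 1383 occupy positions 4–5 → average rank (4+5)/2 = 4.5.

4.5, 4.5, 6, 2, 3, 1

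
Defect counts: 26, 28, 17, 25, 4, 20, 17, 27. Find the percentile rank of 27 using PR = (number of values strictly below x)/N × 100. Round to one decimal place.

75.0

N = 8.
Strictly below 27: 6. Equal to 27: 1.
PR = 6/8 × 100 = 75.0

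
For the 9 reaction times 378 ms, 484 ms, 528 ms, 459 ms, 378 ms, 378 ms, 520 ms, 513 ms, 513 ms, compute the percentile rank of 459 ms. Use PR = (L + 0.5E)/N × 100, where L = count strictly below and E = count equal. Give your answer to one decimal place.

N = 9.
Strictly below 459: 3. Equal to 459: 1.
PR = (3 + 0.5·1)/9 × 100 = 38.9

38.9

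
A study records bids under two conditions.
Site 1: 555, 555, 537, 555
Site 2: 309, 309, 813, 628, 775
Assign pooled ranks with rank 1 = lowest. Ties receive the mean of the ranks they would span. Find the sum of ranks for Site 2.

27

Sorted (ascending): 309, 309, 537, 555, 555, 555, 628, 775, 813
The 2 values of 309 occupy positions 1–2 → average rank (1+2)/2 = 1.5.
The 3 values of 555 occupy positions 4–6 → average rank 5.
Site 2 values → pooled ranks: 309→1.5, 309→1.5, 813→9, 628→7, 775→8
Rank sum = 1.5 + 1.5 + 9 + 7 + 8 = 27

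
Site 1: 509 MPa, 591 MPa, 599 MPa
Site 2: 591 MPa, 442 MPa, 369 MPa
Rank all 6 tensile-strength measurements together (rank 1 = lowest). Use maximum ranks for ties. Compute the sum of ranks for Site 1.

14

Sorted (ascending): 369, 442, 509, 591, 591, 599
The 2 values of 591 occupy positions 4–5 → each gets rank 5.
Site 1 values → pooled ranks: 509→3, 591→5, 599→6
Rank sum = 3 + 5 + 6 = 14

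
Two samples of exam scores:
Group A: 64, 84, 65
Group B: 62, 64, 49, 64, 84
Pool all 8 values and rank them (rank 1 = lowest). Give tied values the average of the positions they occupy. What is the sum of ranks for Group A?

17.5

Sorted (ascending): 49, 62, 64, 64, 64, 65, 84, 84
The 3 values of 64 occupy positions 3–5 → average rank 4.
The 2 values of 84 occupy positions 7–8 → average rank (7+8)/2 = 7.5.
Group A values → pooled ranks: 64→4, 84→7.5, 65→6
Rank sum = 4 + 7.5 + 6 = 17.5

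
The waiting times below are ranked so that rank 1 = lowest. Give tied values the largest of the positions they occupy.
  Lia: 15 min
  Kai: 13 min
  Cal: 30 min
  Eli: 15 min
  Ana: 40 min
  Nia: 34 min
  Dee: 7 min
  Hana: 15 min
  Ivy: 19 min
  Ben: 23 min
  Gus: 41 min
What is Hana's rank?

Sorted (ascending): 7, 13, 15, 15, 15, 19, 23, 30, 34, 40, 41
The 3 values of 15 occupy positions 3–5 → each gets rank 5.
Hana has value 15 min → rank 5.

5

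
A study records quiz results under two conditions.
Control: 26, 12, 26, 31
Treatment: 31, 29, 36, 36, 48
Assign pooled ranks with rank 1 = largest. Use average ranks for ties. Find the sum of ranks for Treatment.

Sorted (descending): 48, 36, 36, 31, 31, 29, 26, 26, 12
The 2 values of 36 occupy positions 2–3 → average rank (2+3)/2 = 2.5.
The 2 values of 31 occupy positions 4–5 → average rank (4+5)/2 = 4.5.
The 2 values of 26 occupy positions 7–8 → average rank (7+8)/2 = 7.5.
Treatment values → pooled ranks: 31→4.5, 29→6, 36→2.5, 36→2.5, 48→1
Rank sum = 4.5 + 6 + 2.5 + 2.5 + 1 = 16.5

16.5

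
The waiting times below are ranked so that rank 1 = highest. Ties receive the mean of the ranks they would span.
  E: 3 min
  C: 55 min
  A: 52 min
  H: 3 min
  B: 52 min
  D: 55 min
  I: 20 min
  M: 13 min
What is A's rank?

Sorted (descending): 55, 55, 52, 52, 20, 13, 3, 3
The 2 values of 55 occupy positions 1–2 → average rank (1+2)/2 = 1.5.
The 2 values of 52 occupy positions 3–4 → average rank (3+4)/2 = 3.5.
The 2 values of 3 occupy positions 7–8 → average rank (7+8)/2 = 7.5.
A has value 52 min → rank 3.5.

3.5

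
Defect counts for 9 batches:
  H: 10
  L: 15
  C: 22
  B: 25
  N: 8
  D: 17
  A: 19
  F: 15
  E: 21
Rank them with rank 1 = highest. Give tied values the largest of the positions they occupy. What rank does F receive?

Sorted (descending): 25, 22, 21, 19, 17, 15, 15, 10, 8
The 2 values of 15 occupy positions 6–7 → each gets rank 7.
F has value 15 → rank 7.

7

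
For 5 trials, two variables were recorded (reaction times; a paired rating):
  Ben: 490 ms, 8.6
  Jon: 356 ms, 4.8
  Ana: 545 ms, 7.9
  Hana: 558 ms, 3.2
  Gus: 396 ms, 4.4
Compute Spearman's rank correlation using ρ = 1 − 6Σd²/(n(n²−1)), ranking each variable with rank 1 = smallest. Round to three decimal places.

-0.200

Ranks of variable 1: 3, 1, 4, 5, 2
Ranks of variable 2: 5, 3, 4, 1, 2
d = r₁ − r₂: -2, -2, 0, 4, 0
d²: 4, 4, 0, 16, 0; Σd² = 24
ρ = 1 − 6·24/(5·24) = 1 − 144/120 = -0.200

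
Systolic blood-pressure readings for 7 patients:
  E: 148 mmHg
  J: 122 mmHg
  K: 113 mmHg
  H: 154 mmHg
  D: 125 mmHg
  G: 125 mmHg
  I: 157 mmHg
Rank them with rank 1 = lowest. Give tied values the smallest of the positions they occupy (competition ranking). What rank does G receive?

3

Sorted (ascending): 113, 122, 125, 125, 148, 154, 157
The 2 values of 125 occupy positions 3–4 → each gets rank 3.
G has value 125 mmHg → rank 3.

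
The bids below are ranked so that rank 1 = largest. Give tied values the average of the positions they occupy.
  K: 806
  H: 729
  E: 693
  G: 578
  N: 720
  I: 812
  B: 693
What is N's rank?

4

Sorted (descending): 812, 806, 729, 720, 693, 693, 578
The 2 values of 693 occupy positions 5–6 → average rank (5+6)/2 = 5.5.
N has value 720 → rank 4.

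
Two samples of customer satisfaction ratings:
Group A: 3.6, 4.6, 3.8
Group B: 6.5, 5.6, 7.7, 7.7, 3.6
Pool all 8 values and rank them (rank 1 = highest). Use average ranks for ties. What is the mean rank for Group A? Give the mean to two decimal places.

6.17

Sorted (descending): 7.7, 7.7, 6.5, 5.6, 4.6, 3.8, 3.6, 3.6
The 2 values of 7.7 occupy positions 1–2 → average rank (1+2)/2 = 1.5.
The 2 values of 3.6 occupy positions 7–8 → average rank (7+8)/2 = 7.5.
Group A values → pooled ranks: 3.6→7.5, 4.6→5, 3.8→6
Mean rank = (7.5 + 5 + 6) / 3 = 6.17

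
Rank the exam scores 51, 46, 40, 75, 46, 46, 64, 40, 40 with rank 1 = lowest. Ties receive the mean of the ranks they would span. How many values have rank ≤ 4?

Sorted (ascending): 40, 40, 40, 46, 46, 46, 51, 64, 75
The 3 values of 40 occupy positions 1–3 → average rank 2.
The 3 values of 46 occupy positions 4–6 → average rank 5.
Ranks ≤ 4: {2, 2, 2} → 3 values.

3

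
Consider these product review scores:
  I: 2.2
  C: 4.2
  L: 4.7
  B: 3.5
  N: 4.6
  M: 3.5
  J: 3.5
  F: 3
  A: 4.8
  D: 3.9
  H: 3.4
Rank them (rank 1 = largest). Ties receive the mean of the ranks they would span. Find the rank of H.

Sorted (descending): 4.8, 4.7, 4.6, 4.2, 3.9, 3.5, 3.5, 3.5, 3.4, 3, 2.2
The 3 values of 3.5 occupy positions 6–8 → average rank 7.
H has value 3.4 → rank 9.

9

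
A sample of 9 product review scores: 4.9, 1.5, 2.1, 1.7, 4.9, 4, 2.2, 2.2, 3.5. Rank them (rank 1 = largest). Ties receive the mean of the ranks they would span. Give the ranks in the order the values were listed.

Sorted (descending): 4.9, 4.9, 4, 3.5, 2.2, 2.2, 2.1, 1.7, 1.5
The 2 values of 4.9 occupy positions 1–2 → average rank (1+2)/2 = 1.5.
The 2 values of 2.2 occupy positions 5–6 → average rank (5+6)/2 = 5.5.

1.5, 9, 7, 8, 1.5, 3, 5.5, 5.5, 4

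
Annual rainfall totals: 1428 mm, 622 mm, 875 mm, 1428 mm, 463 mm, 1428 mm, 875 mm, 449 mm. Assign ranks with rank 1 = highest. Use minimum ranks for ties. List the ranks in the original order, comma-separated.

1, 6, 4, 1, 7, 1, 4, 8

Sorted (descending): 1428, 1428, 1428, 875, 875, 622, 463, 449
The 3 values of 1428 occupy positions 1–3 → each gets rank 1.
The 2 values of 875 occupy positions 4–5 → each gets rank 4.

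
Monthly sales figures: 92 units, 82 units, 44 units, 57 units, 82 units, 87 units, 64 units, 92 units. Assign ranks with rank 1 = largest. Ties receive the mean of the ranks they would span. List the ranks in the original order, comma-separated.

Sorted (descending): 92, 92, 87, 82, 82, 64, 57, 44
The 2 values of 92 occupy positions 1–2 → average rank (1+2)/2 = 1.5.
The 2 values of 82 occupy positions 4–5 → average rank (4+5)/2 = 4.5.

1.5, 4.5, 8, 7, 4.5, 3, 6, 1.5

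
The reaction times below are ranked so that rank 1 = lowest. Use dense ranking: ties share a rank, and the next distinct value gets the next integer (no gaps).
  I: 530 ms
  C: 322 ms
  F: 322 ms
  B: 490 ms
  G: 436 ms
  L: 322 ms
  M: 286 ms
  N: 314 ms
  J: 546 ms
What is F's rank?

Sorted (ascending): 286, 314, 322, 322, 322, 436, 490, 530, 546
The 3 values of 322 share dense rank 3.
Remaining distinct values take the next consecutive integers.
F has value 322 ms → rank 3.

3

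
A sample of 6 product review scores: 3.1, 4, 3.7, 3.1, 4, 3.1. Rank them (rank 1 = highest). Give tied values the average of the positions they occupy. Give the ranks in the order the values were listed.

5, 1.5, 3, 5, 1.5, 5

Sorted (descending): 4, 4, 3.7, 3.1, 3.1, 3.1
The 2 values of 4 occupy positions 1–2 → average rank (1+2)/2 = 1.5.
The 3 values of 3.1 occupy positions 4–6 → average rank 5.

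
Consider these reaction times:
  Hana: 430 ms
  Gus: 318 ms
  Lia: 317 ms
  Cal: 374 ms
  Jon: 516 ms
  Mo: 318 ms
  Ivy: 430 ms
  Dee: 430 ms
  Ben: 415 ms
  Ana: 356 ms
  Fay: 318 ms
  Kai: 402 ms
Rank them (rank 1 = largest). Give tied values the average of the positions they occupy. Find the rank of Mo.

10

Sorted (descending): 516, 430, 430, 430, 415, 402, 374, 356, 318, 318, 318, 317
The 3 values of 430 occupy positions 2–4 → average rank 3.
The 3 values of 318 occupy positions 9–11 → average rank 10.
Mo has value 318 ms → rank 10.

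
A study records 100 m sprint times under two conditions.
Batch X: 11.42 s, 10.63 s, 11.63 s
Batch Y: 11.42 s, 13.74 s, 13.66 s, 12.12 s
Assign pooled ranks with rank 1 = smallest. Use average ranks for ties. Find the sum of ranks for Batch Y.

Sorted (ascending): 10.63, 11.42, 11.42, 11.63, 12.12, 13.66, 13.74
The 2 values of 11.42 occupy positions 2–3 → average rank (2+3)/2 = 2.5.
Batch Y values → pooled ranks: 11.42→2.5, 13.74→7, 13.66→6, 12.12→5
Rank sum = 2.5 + 7 + 6 + 5 = 20.5

20.5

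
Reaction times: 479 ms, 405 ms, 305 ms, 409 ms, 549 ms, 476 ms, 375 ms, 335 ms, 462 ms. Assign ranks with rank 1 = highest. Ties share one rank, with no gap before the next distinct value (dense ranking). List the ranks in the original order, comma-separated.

Sorted (descending): 549, 479, 476, 462, 409, 405, 375, 335, 305
No ties — each value takes its position as its rank.

2, 6, 9, 5, 1, 3, 7, 8, 4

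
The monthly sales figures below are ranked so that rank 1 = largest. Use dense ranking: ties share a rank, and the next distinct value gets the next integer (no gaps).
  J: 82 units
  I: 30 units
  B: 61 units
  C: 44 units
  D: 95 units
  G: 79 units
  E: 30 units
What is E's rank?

Sorted (descending): 95, 82, 79, 61, 44, 30, 30
The 2 values of 30 share dense rank 6.
Remaining distinct values take the next consecutive integers.
E has value 30 units → rank 6.

6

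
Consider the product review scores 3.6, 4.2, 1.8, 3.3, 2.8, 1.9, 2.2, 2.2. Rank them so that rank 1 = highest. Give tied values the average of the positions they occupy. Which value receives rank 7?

1.9

Sorted (descending): 4.2, 3.6, 3.3, 2.8, 2.2, 2.2, 1.9, 1.8
The 2 values of 2.2 occupy positions 5–6 → average rank (5+6)/2 = 5.5.
Rank 7 → value 1.9.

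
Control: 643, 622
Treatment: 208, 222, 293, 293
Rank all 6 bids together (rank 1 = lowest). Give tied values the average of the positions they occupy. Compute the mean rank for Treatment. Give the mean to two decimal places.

2.50

Sorted (ascending): 208, 222, 293, 293, 622, 643
The 2 values of 293 occupy positions 3–4 → average rank (3+4)/2 = 3.5.
Treatment values → pooled ranks: 208→1, 222→2, 293→3.5, 293→3.5
Mean rank = (1 + 2 + 3.5 + 3.5) / 4 = 2.50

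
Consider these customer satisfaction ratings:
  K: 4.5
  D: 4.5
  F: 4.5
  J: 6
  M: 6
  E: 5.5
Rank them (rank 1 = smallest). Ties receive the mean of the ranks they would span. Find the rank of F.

2

Sorted (ascending): 4.5, 4.5, 4.5, 5.5, 6, 6
The 3 values of 4.5 occupy positions 1–3 → average rank 2.
The 2 values of 6 occupy positions 5–6 → average rank (5+6)/2 = 5.5.
F has value 4.5 → rank 2.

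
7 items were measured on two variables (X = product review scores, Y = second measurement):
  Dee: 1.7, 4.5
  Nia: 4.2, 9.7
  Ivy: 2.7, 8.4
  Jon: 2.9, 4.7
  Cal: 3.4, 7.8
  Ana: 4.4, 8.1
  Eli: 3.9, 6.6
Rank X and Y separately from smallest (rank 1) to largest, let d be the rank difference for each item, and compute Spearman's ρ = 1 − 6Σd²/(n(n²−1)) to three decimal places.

Ranks of variable 1: 1, 6, 2, 3, 4, 7, 5
Ranks of variable 2: 1, 7, 6, 2, 4, 5, 3
d = r₁ − r₂: 0, -1, -4, 1, 0, 2, 2
d²: 0, 1, 16, 1, 0, 4, 4; Σd² = 26
ρ = 1 − 6·26/(7·48) = 1 − 156/336 = 0.536

0.536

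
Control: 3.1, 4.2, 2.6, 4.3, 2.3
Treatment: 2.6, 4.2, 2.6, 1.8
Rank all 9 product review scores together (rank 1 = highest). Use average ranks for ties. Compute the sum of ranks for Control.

21.5

Sorted (descending): 4.3, 4.2, 4.2, 3.1, 2.6, 2.6, 2.6, 2.3, 1.8
The 2 values of 4.2 occupy positions 2–3 → average rank (2+3)/2 = 2.5.
The 3 values of 2.6 occupy positions 5–7 → average rank 6.
Control values → pooled ranks: 3.1→4, 4.2→2.5, 2.6→6, 4.3→1, 2.3→8
Rank sum = 4 + 2.5 + 6 + 1 + 8 = 21.5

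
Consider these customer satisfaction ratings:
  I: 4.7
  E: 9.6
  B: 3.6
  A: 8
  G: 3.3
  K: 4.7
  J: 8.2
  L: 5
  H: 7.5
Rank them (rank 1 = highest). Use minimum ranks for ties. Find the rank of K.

Sorted (descending): 9.6, 8.2, 8, 7.5, 5, 4.7, 4.7, 3.6, 3.3
The 2 values of 4.7 occupy positions 6–7 → each gets rank 6.
K has value 4.7 → rank 6.

6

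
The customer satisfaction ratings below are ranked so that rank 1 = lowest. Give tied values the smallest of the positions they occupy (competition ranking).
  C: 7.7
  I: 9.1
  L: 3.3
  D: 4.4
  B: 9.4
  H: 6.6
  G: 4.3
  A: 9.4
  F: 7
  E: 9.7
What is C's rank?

6

Sorted (ascending): 3.3, 4.3, 4.4, 6.6, 7, 7.7, 9.1, 9.4, 9.4, 9.7
The 2 values of 9.4 occupy positions 8–9 → each gets rank 8.
C has value 7.7 → rank 6.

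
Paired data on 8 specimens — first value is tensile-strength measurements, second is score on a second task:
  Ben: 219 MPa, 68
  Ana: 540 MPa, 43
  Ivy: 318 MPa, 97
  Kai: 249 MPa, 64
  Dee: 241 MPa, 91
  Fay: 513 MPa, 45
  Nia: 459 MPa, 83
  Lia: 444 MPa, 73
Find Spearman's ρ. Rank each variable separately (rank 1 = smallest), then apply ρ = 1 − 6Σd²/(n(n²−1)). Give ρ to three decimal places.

-0.476

Ranks of variable 1: 1, 8, 4, 3, 2, 7, 6, 5
Ranks of variable 2: 4, 1, 8, 3, 7, 2, 6, 5
d = r₁ − r₂: -3, 7, -4, 0, -5, 5, 0, 0
d²: 9, 49, 16, 0, 25, 25, 0, 0; Σd² = 124
ρ = 1 − 6·124/(8·63) = 1 − 744/504 = -0.476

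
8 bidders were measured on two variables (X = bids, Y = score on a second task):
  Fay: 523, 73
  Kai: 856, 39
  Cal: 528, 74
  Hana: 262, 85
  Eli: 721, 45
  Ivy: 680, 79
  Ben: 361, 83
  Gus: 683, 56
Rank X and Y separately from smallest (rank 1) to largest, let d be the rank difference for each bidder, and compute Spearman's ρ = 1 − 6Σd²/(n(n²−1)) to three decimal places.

Ranks of variable 1: 3, 8, 4, 1, 7, 5, 2, 6
Ranks of variable 2: 4, 1, 5, 8, 2, 6, 7, 3
d = r₁ − r₂: -1, 7, -1, -7, 5, -1, -5, 3
d²: 1, 49, 1, 49, 25, 1, 25, 9; Σd² = 160
ρ = 1 − 6·160/(8·63) = 1 − 960/504 = -0.905

-0.905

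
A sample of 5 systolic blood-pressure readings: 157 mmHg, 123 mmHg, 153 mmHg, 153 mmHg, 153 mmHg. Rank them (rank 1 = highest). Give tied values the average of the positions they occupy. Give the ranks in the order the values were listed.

1, 5, 3, 3, 3

Sorted (descending): 157, 153, 153, 153, 123
The 3 values of 153 occupy positions 2–4 → average rank 3.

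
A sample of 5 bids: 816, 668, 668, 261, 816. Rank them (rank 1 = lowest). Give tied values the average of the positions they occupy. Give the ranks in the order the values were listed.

Sorted (ascending): 261, 668, 668, 816, 816
The 2 values of 668 occupy positions 2–3 → average rank (2+3)/2 = 2.5.
The 2 values of 816 occupy positions 4–5 → average rank (4+5)/2 = 4.5.

4.5, 2.5, 2.5, 1, 4.5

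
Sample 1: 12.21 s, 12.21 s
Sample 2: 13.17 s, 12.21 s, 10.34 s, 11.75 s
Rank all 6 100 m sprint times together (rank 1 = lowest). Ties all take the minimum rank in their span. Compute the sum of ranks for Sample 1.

Sorted (ascending): 10.34, 11.75, 12.21, 12.21, 12.21, 13.17
The 3 values of 12.21 occupy positions 3–5 → each gets rank 3.
Sample 1 values → pooled ranks: 12.21→3, 12.21→3
Rank sum = 3 + 3 = 6

6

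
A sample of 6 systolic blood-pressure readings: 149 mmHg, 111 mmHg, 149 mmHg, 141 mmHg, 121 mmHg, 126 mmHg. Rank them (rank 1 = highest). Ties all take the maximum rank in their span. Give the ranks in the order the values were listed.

2, 6, 2, 3, 5, 4

Sorted (descending): 149, 149, 141, 126, 121, 111
The 2 values of 149 occupy positions 1–2 → each gets rank 2.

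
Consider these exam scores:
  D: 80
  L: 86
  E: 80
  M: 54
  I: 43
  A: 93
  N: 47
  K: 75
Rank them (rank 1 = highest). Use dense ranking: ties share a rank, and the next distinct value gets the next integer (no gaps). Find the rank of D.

3

Sorted (descending): 93, 86, 80, 80, 75, 54, 47, 43
The 2 values of 80 share dense rank 3.
Remaining distinct values take the next consecutive integers.
D has value 80 → rank 3.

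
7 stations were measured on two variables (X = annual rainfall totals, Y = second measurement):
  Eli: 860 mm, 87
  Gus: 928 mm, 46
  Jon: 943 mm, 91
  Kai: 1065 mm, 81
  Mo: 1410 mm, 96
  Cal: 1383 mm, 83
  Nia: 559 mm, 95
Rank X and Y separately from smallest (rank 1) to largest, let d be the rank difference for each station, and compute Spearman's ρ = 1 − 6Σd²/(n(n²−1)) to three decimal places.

Ranks of variable 1: 2, 3, 4, 5, 7, 6, 1
Ranks of variable 2: 4, 1, 5, 2, 7, 3, 6
d = r₁ − r₂: -2, 2, -1, 3, 0, 3, -5
d²: 4, 4, 1, 9, 0, 9, 25; Σd² = 52
ρ = 1 − 6·52/(7·48) = 1 − 312/336 = 0.071

0.071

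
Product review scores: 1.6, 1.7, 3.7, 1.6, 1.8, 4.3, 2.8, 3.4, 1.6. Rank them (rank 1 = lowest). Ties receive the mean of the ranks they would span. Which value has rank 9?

Sorted (ascending): 1.6, 1.6, 1.6, 1.7, 1.8, 2.8, 3.4, 3.7, 4.3
The 3 values of 1.6 occupy positions 1–3 → average rank 2.
Rank 9 → value 4.3.

4.3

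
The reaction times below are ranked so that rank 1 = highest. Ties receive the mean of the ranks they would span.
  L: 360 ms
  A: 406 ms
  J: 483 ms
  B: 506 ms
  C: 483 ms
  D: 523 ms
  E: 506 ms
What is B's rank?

Sorted (descending): 523, 506, 506, 483, 483, 406, 360
The 2 values of 506 occupy positions 2–3 → average rank (2+3)/2 = 2.5.
The 2 values of 483 occupy positions 4–5 → average rank (4+5)/2 = 4.5.
B has value 506 ms → rank 2.5.

2.5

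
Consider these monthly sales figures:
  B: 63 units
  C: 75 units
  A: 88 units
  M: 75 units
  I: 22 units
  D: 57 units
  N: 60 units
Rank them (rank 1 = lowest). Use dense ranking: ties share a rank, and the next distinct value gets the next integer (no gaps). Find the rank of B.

Sorted (ascending): 22, 57, 60, 63, 75, 75, 88
The 2 values of 75 share dense rank 5.
Remaining distinct values take the next consecutive integers.
B has value 63 units → rank 4.

4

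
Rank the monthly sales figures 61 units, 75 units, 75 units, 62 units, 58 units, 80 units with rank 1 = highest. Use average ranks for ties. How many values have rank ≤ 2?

Sorted (descending): 80, 75, 75, 62, 61, 58
The 2 values of 75 occupy positions 2–3 → average rank (2+3)/2 = 2.5.
Ranks ≤ 2: {1} → 1 value.

1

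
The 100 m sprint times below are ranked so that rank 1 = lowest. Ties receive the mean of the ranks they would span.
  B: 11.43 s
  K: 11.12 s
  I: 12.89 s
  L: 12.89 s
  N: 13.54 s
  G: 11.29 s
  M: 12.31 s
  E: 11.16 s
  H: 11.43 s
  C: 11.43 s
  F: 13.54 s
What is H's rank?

Sorted (ascending): 11.12, 11.16, 11.29, 11.43, 11.43, 11.43, 12.31, 12.89, 12.89, 13.54, 13.54
The 3 values of 11.43 occupy positions 4–6 → average rank 5.
The 2 values of 12.89 occupy positions 8–9 → average rank (8+9)/2 = 8.5.
The 2 values of 13.54 occupy positions 10–11 → average rank (10+11)/2 = 10.5.
H has value 11.43 s → rank 5.

5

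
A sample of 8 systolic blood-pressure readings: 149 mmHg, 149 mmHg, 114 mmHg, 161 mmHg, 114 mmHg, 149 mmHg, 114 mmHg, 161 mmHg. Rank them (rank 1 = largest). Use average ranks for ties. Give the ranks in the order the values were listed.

4, 4, 7, 1.5, 7, 4, 7, 1.5

Sorted (descending): 161, 161, 149, 149, 149, 114, 114, 114
The 2 values of 161 occupy positions 1–2 → average rank (1+2)/2 = 1.5.
The 3 values of 149 occupy positions 3–5 → average rank 4.
The 3 values of 114 occupy positions 6–8 → average rank 7.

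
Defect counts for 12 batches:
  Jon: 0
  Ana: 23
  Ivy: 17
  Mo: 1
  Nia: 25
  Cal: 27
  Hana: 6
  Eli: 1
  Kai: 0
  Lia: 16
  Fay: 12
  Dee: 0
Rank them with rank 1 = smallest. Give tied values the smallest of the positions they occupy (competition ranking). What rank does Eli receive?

4

Sorted (ascending): 0, 0, 0, 1, 1, 6, 12, 16, 17, 23, 25, 27
The 3 values of 0 occupy positions 1–3 → each gets rank 1.
The 2 values of 1 occupy positions 4–5 → each gets rank 4.
Eli has value 1 → rank 4.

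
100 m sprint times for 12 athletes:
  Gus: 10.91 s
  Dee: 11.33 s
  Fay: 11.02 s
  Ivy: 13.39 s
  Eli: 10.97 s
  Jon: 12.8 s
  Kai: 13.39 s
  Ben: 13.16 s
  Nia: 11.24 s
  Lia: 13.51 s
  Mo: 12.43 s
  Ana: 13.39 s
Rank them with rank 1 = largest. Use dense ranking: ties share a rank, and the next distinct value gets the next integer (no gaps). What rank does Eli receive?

Sorted (descending): 13.51, 13.39, 13.39, 13.39, 13.16, 12.8, 12.43, 11.33, 11.24, 11.02, 10.97, 10.91
The 3 values of 13.39 share dense rank 2.
Remaining distinct values take the next consecutive integers.
Eli has value 10.97 s → rank 9.

9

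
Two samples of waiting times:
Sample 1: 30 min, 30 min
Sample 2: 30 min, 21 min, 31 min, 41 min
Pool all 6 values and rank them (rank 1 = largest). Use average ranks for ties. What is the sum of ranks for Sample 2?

Sorted (descending): 41, 31, 30, 30, 30, 21
The 3 values of 30 occupy positions 3–5 → average rank 4.
Sample 2 values → pooled ranks: 30→4, 21→6, 31→2, 41→1
Rank sum = 4 + 6 + 2 + 1 = 13

13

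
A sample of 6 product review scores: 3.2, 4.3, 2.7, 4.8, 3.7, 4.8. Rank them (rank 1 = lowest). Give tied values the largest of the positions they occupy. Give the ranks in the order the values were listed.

2, 4, 1, 6, 3, 6

Sorted (ascending): 2.7, 3.2, 3.7, 4.3, 4.8, 4.8
The 2 values of 4.8 occupy positions 5–6 → each gets rank 6.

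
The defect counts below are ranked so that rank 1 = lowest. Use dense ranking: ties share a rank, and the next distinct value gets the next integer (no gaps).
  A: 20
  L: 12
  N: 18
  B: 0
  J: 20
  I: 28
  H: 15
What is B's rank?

1

Sorted (ascending): 0, 12, 15, 18, 20, 20, 28
The 2 values of 20 share dense rank 5.
Remaining distinct values take the next consecutive integers.
B has value 0 → rank 1.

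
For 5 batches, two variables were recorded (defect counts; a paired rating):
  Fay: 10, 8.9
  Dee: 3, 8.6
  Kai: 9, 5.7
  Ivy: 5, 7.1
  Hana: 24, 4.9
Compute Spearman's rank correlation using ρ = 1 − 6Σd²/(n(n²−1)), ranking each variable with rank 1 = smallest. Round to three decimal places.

Ranks of variable 1: 4, 1, 3, 2, 5
Ranks of variable 2: 5, 4, 2, 3, 1
d = r₁ − r₂: -1, -3, 1, -1, 4
d²: 1, 9, 1, 1, 16; Σd² = 28
ρ = 1 − 6·28/(5·24) = 1 − 168/120 = -0.400

-0.400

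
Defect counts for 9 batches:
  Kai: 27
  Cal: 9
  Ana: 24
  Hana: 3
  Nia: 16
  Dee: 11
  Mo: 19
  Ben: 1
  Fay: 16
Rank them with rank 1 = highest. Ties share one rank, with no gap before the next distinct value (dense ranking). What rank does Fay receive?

Sorted (descending): 27, 24, 19, 16, 16, 11, 9, 3, 1
The 2 values of 16 share dense rank 4.
Remaining distinct values take the next consecutive integers.
Fay has value 16 → rank 4.

4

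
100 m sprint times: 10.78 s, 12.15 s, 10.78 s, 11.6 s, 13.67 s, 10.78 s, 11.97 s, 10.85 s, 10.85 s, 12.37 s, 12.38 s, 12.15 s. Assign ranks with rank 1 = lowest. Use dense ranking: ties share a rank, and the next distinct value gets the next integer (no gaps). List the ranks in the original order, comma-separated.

Sorted (ascending): 10.78, 10.78, 10.78, 10.85, 10.85, 11.6, 11.97, 12.15, 12.15, 12.37, 12.38, 13.67
The 3 values of 10.78 share dense rank 1.
The 2 values of 10.85 share dense rank 2.
The 2 values of 12.15 share dense rank 5.
Remaining distinct values take the next consecutive integers.

1, 5, 1, 3, 8, 1, 4, 2, 2, 6, 7, 5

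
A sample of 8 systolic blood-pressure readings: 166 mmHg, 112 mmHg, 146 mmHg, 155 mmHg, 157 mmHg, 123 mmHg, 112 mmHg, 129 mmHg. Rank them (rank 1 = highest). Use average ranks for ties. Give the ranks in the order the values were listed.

Sorted (descending): 166, 157, 155, 146, 129, 123, 112, 112
The 2 values of 112 occupy positions 7–8 → average rank (7+8)/2 = 7.5.

1, 7.5, 4, 3, 2, 6, 7.5, 5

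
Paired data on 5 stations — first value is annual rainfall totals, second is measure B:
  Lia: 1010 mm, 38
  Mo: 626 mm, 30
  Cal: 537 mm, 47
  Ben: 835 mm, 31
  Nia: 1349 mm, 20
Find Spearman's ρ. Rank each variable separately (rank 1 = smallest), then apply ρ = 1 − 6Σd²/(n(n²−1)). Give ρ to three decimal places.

-0.600

Ranks of variable 1: 4, 2, 1, 3, 5
Ranks of variable 2: 4, 2, 5, 3, 1
d = r₁ − r₂: 0, 0, -4, 0, 4
d²: 0, 0, 16, 0, 16; Σd² = 32
ρ = 1 − 6·32/(5·24) = 1 − 192/120 = -0.600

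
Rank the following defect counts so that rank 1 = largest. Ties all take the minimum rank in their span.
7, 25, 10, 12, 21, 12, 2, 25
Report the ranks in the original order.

7, 1, 6, 4, 3, 4, 8, 1

Sorted (descending): 25, 25, 21, 12, 12, 10, 7, 2
The 2 values of 25 occupy positions 1–2 → each gets rank 1.
The 2 values of 12 occupy positions 4–5 → each gets rank 4.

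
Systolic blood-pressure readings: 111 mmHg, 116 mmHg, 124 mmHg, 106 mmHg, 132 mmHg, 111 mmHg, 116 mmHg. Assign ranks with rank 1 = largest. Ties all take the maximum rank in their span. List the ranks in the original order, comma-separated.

Sorted (descending): 132, 124, 116, 116, 111, 111, 106
The 2 values of 116 occupy positions 3–4 → each gets rank 4.
The 2 values of 111 occupy positions 5–6 → each gets rank 6.

6, 4, 2, 7, 1, 6, 4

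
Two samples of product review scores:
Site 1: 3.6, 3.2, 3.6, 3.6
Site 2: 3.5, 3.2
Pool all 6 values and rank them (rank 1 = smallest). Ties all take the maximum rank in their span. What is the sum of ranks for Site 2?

Sorted (ascending): 3.2, 3.2, 3.5, 3.6, 3.6, 3.6
The 2 values of 3.2 occupy positions 1–2 → each gets rank 2.
The 3 values of 3.6 occupy positions 4–6 → each gets rank 6.
Site 2 values → pooled ranks: 3.5→3, 3.2→2
Rank sum = 3 + 2 = 5

5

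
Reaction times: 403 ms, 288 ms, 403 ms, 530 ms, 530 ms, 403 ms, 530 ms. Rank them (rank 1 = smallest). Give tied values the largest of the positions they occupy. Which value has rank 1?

288

Sorted (ascending): 288, 403, 403, 403, 530, 530, 530
The 3 values of 403 occupy positions 2–4 → each gets rank 4.
The 3 values of 530 occupy positions 5–7 → each gets rank 7.
Rank 1 → value 288.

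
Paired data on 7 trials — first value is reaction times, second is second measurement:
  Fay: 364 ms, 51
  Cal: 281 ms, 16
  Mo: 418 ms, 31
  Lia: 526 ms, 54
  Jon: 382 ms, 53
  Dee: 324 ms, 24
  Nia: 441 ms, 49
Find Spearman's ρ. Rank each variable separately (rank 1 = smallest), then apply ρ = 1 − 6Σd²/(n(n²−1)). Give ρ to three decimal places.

0.714

Ranks of variable 1: 3, 1, 5, 7, 4, 2, 6
Ranks of variable 2: 5, 1, 3, 7, 6, 2, 4
d = r₁ − r₂: -2, 0, 2, 0, -2, 0, 2
d²: 4, 0, 4, 0, 4, 0, 4; Σd² = 16
ρ = 1 − 6·16/(7·48) = 1 − 96/336 = 0.714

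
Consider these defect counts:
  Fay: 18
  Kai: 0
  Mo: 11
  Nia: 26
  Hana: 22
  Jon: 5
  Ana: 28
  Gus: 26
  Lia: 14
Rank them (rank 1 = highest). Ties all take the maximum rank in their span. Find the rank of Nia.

3

Sorted (descending): 28, 26, 26, 22, 18, 14, 11, 5, 0
The 2 values of 26 occupy positions 2–3 → each gets rank 3.
Nia has value 26 → rank 3.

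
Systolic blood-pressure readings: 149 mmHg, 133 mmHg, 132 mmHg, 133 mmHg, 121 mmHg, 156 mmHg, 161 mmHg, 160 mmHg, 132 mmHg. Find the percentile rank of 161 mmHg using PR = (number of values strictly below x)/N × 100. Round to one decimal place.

88.9

N = 9.
Strictly below 161: 8. Equal to 161: 1.
PR = 8/9 × 100 = 88.9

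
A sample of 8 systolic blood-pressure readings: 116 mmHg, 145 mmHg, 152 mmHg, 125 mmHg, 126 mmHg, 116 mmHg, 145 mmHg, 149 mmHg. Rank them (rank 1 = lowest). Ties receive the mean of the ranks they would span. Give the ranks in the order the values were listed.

Sorted (ascending): 116, 116, 125, 126, 145, 145, 149, 152
The 2 values of 116 occupy positions 1–2 → average rank (1+2)/2 = 1.5.
The 2 values of 145 occupy positions 5–6 → average rank (5+6)/2 = 5.5.

1.5, 5.5, 8, 3, 4, 1.5, 5.5, 7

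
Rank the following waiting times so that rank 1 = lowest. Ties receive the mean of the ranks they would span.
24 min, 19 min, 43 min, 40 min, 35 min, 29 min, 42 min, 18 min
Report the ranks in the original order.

Sorted (ascending): 18, 19, 24, 29, 35, 40, 42, 43
No ties — each value takes its position as its rank.

3, 2, 8, 6, 5, 4, 7, 1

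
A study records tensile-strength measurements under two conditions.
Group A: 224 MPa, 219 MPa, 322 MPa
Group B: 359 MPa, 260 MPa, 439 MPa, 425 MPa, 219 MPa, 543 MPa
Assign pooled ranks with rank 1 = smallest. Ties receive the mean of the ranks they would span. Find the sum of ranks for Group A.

Sorted (ascending): 219, 219, 224, 260, 322, 359, 425, 439, 543
The 2 values of 219 occupy positions 1–2 → average rank (1+2)/2 = 1.5.
Group A values → pooled ranks: 224→3, 219→1.5, 322→5
Rank sum = 3 + 1.5 + 5 = 9.5

9.5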